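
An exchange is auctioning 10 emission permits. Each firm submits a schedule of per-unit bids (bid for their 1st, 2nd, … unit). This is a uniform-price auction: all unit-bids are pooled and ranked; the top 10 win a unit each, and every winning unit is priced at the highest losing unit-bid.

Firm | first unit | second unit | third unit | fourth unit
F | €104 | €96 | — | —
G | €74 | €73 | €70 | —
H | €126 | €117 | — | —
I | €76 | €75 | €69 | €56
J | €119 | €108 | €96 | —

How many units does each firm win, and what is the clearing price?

All unit-bids, highest first — top 10: 126 (H-1), 119 (J-1), 117 (H-2), 108 (J-2), 104 (F-1), 96 (F-2), 96 (J-3), 76 (I-1), 75 (I-2), 74 (G-1)
The (k+1)-th unit-bid is €73.
Allocation: F 2, G 1, H 2, I 2, J 3.

F 2, G 1, H 2, I 2, J 3; clearing price €73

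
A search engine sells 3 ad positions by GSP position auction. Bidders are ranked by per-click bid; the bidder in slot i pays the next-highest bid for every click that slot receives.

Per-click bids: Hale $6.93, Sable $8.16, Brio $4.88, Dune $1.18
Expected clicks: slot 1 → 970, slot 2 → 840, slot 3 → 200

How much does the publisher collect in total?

Ranked by bid: $8.16 (Sable) > $6.93 (Hale) > $4.88 (Brio) > $1.18 (Dune)
Slot 1: Sable pays $6.93 × 970 = $6722.10
Slot 2: Hale pays $4.88 × 840 = $4099.20
Slot 3: Brio pays $1.18 × 200 = $236.00
Total = $11057.30

Total revenue: $11057.30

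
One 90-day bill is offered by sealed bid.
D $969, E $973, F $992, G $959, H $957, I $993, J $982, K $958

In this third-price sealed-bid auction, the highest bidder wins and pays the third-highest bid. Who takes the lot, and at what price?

Bids in order: 993 (I) > 992 (F) > 982 (J) > 973 (E) > 969 (D) > 959 (G) > …
I wins; payment is bid #3 in the ranking = $982.

I pays $982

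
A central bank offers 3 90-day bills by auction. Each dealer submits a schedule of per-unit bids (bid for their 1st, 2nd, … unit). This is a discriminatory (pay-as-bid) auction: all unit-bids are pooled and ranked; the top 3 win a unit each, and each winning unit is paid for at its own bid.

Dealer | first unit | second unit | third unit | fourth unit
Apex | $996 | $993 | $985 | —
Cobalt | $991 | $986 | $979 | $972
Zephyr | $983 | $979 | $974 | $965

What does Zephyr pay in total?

Merging the schedules and taking the best 3: 996 (Apex-1), 993 (Apex-2), 991 (Cobalt-1)
Next rejected bid: $986 (not a price — pay-as-bid).
Zephyr wins no units.

Zephyr pays $0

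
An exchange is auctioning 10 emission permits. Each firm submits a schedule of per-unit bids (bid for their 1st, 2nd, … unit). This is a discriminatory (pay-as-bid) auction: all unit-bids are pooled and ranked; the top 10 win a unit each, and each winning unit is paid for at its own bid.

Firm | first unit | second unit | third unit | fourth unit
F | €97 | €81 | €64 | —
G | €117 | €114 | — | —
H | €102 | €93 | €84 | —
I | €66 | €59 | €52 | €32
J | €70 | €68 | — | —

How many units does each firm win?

Pooled unit-bids ranked (top 10): 117 (G-1), 114 (G-2), 102 (H-1), 97 (F-1), 93 (H-2), 84 (H-3), 81 (F-2), 70 (J-1), 68 (J-2), 66 (I-1)
Next rejected bid: €64 (not a price — pay-as-bid).
Allocation: F 2, G 2, H 3, I 1, J 2.

F 2, G 2, H 3, I 1, J 2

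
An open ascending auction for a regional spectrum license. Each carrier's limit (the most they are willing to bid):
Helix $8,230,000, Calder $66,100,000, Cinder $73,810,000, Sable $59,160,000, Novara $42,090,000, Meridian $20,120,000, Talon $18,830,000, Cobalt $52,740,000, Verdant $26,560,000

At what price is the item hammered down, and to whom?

Cinder wins at $66,100,000

Rule: the price rises until one bidder remains; the winner pays the price at which the last rival dropped out.
Sorting limits: 73,810,000 (Cinder) > 66,100,000 (Calder) > 59,160,000 (Sable) > 52,740,000 (Cobalt) > 42,090,000 (Novara) > 26,560,000 (Verdant) > …
Once the price passes $66,100,000, only Cinder is left; the hammer falls at Calder's limit of $66,100,000.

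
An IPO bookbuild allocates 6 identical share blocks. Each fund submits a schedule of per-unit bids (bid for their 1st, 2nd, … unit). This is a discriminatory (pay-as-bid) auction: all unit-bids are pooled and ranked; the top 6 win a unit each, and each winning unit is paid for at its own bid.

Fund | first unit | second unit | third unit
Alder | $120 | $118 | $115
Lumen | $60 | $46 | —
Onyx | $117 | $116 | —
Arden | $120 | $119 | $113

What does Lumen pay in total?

Merging the schedules and taking the best 6: 120 (Alder-1), 120 (Arden-1), 119 (Arden-2), 118 (Alder-2), 117 (Onyx-1), 116 (Onyx-2)
Next rejected bid: $115 (not a price — pay-as-bid).
Lumen wins no units.

Lumen pays $0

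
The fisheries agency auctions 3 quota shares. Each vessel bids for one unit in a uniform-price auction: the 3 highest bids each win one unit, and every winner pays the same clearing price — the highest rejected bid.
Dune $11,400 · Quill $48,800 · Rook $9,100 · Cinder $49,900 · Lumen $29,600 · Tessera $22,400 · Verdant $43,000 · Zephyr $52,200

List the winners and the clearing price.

Bids ranked high→low: 52,200 (Zephyr), 49,900 (Cinder), 48,800 (Quill), 43,000 (Verdant), 29,600 (Lumen), …
Winners (3 units): Zephyr, Cinder, Quill.
Clearing price = highest rejected bid = $43,000.

Zephyr, Cinder, Quill; each pays $43,000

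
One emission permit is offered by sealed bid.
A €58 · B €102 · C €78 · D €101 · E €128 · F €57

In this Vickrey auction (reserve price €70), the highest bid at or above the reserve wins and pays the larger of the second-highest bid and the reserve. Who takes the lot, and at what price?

Bids ranked: 128 (E) > 102 (B) > 101 (D) > 78 (C) > 58 (A) > 57 (F)
Highest eligible bid: E at €128.
max(second-highest €102, reserve €70) = €102; the reserve does not bind.

E pays €102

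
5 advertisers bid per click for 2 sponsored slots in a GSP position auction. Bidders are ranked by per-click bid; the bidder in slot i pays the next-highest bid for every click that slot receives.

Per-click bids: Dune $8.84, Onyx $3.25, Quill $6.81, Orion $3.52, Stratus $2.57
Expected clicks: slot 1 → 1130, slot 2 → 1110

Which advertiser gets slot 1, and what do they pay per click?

Dune; $6.81 per click

Ranked by bid: $8.84 (Dune) > $6.81 (Quill) > $3.52 (Orion) > …
Slot 1 goes to the first-ranked bidder, Dune, who pays the next bid down: $6.81/click.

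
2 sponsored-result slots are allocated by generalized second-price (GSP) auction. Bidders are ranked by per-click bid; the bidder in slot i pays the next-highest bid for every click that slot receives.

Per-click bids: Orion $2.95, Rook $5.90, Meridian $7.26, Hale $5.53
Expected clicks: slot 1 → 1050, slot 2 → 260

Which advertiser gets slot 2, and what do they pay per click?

Rook; $5.53 per click

Per-click bids in order: $7.26 (Meridian) > $5.90 (Rook) > $5.53 (Hale) > …
Slot 2 goes to the second-ranked bidder, Rook, who pays the next bid down: $5.53/click.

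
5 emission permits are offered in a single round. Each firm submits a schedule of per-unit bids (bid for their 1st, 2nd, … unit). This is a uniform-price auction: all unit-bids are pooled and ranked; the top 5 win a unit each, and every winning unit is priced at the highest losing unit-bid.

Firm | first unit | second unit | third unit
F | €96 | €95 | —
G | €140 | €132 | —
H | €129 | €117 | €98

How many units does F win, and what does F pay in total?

F: 0 units, pays €0

Merging the schedules and taking the best 5: 140 (G-1), 132 (G-2), 129 (H-1), 117 (H-2), 98 (H-3)
Highest rejected unit-bid = €96.
F wins 0 unit(s) at €96 each.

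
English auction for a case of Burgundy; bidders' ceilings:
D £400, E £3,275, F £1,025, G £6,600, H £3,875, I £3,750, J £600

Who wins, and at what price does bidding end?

G wins at £3,875

Limits in order: 6,600 (G) > 3,875 (H) > 3,750 (I) > 3,275 (E) > 1,025 (F) > 600 (J) > …
Bidding ends when H exits at £3,875; G takes it.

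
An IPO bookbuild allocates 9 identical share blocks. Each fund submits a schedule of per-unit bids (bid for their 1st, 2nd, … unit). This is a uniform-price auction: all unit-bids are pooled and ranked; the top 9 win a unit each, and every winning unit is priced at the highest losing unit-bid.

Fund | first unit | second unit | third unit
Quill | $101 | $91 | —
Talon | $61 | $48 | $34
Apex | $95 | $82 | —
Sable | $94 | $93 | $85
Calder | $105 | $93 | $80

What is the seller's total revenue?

Merging the schedules and taking the best 9: 105 (Calder-1), 101 (Quill-1), 95 (Apex-1), 94 (Sable-1), 93 (Sable-2), 93 (Calder-2), 91 (Quill-2), 85 (Sable-3), 82 (Apex-2)
First bid not allocated: $80.
Allocation: Apex 2, Calder 2, Quill 2, Sable 3. Every unit priced at $80.
Revenue = 9 × 80 = $720.

Total revenue: $720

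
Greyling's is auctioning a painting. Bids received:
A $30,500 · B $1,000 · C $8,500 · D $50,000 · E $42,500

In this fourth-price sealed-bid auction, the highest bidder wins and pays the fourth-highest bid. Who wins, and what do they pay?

Bids ranked: 50,000 (D) > 42,500 (E) > 30,500 (A) > 8,500 (C) > 1,000 (B)
D wins; payment is bid #4 in the ranking = $8,500.

D pays $8,500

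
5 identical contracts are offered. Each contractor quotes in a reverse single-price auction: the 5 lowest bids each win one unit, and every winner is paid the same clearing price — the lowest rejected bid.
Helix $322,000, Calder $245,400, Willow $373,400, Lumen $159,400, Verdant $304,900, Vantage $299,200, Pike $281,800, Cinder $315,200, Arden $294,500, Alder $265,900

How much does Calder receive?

Calder is paid $299,200

Bids ranked low→high: 159,400 (Lumen), 245,400 (Calder), 265,900 (Alder), 281,800 (Pike), 294,500 (Arden), 299,200 (Vantage), 304,900 (Verdant), …
Lowest 5: Lumen, Calder, Alder, Pike, Arden.
Lowest unsuccessful bid: $299,200 → clearing price.
Calder wins → is paid $299,200.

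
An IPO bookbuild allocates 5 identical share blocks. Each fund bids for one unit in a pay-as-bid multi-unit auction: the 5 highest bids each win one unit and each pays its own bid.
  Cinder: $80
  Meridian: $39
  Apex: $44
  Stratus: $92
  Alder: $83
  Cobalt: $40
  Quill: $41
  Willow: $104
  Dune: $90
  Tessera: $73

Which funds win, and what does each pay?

Willow $104, Stratus $92, Dune $90, Alder $83, Cinder $80

Bids ranked high→low: 104 (Willow), 92 (Stratus), 90 (Dune), 83 (Alder), 80 (Cinder), 73 (Tessera), 44 (Apex), …
Top 5: Willow, Stratus, Dune, Alder, Cinder.
Each winner pays its own bid: Willow $104, Stratus $92, Dune $90, Alder $83, Cinder $80.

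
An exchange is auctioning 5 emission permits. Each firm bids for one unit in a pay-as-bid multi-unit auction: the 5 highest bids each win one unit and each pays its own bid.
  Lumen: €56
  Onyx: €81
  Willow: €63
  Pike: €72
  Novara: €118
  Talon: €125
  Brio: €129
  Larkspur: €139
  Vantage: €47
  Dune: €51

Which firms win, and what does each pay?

Ordering the bids: 139 (Larkspur), 129 (Brio), 125 (Talon), 118 (Novara), 81 (Onyx), 72 (Pike), 63 (Willow), …
Top 5: Larkspur, Brio, Talon, Novara, Onyx.
Each winner pays its own bid: Larkspur €139, Brio €129, Talon €125, Novara €118, Onyx €81.

Larkspur €139, Brio €129, Talon €125, Novara €118, Onyx €81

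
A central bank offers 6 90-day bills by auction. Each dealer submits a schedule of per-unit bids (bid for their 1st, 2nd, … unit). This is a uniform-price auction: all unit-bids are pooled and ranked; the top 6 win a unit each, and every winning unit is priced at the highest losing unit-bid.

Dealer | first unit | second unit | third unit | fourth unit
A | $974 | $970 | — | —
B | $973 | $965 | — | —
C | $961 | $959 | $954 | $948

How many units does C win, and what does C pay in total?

All unit-bids, highest first — top 6: 974 (A-1), 973 (B-1), 970 (A-2), 965 (B-2), 961 (C-1), 959 (C-2)
First bid not allocated: $954.
C wins 2 unit(s) at $954 each.

C: 2 units, pays $1,908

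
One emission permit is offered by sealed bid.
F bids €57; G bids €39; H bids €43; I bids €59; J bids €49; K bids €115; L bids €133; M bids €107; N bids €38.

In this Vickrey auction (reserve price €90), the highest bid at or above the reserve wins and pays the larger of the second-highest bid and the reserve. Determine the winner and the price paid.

Sorting bids: 133 (L) > 115 (K) > 107 (M) > 59 (I) > 57 (F) > 49 (J) > …
Highest eligible bid: L at €133.
Second-highest bid €115 exceeds the reserve €90 → payment €115.

L pays €115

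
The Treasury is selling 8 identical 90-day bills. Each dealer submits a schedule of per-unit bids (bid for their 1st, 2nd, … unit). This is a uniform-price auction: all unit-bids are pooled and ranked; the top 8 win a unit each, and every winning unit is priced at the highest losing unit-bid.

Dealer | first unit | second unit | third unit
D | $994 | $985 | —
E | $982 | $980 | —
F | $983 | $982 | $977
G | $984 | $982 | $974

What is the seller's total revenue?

All unit-bids, highest first — top 8: 994 (D-1), 985 (D-2), 984 (G-1), 983 (F-1), 982 (E-1), 982 (F-2), 982 (G-2), 980 (E-2)
The (k+1)-th unit-bid is $977.
Allocation: D 2, E 2, F 2, G 2. Every unit priced at $977.
Revenue = 8 × 977 = $7,816.

Total revenue: $7,816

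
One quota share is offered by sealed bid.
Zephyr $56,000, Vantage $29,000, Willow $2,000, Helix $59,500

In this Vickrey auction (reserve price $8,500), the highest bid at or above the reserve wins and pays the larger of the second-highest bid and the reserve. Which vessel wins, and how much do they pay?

Helix pays $56,000

Sorting bids: 59,500 (Helix) > 56,000 (Zephyr) > 29,000 (Vantage) > 2,000 (Willow)
Highest eligible bid: Helix at $59,500.
Second-highest bid $56,000 exceeds the reserve $8,500 → payment $56,000.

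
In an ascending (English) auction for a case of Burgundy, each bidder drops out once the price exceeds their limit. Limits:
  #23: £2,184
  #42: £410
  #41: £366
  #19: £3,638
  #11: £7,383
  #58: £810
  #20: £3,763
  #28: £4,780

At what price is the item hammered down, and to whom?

Rule: the price rises until one bidder remains; the winner pays the price at which the last rival dropped out.
Sorting limits: 7,383 (#11) > 4,780 (#28) > 3,763 (#20) > 3,638 (#19) > 2,184 (#23) > 810 (#58) > …
Bidding ends when #28 exits at £4,780; #11 takes it.

#11 wins at £4,780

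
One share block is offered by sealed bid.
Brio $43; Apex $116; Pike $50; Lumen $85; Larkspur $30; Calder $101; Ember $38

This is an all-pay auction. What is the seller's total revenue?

Bids ranked: 116 (Apex) > 101 (Calder) > 85 (Lumen) > 50 (Pike) > 43 (Brio) > 38 (Ember) > …
Apex wins with the top bid; all bids are sunk regardless.
Every bidder forfeits their bid regardless of winning.
Revenue = 43 + 116 + 50 + 85 + 30 + 101 + 38 = $463.

Total revenue: $463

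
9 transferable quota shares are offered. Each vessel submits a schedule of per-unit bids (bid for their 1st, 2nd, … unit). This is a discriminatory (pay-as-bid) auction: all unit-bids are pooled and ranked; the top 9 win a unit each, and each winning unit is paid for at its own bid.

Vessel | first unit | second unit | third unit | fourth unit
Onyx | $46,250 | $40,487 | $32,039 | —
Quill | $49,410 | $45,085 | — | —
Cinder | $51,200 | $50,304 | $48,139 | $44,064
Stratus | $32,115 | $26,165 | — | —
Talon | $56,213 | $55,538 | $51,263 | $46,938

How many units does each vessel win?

Cinder 3, Onyx 1, Quill 1, Talon 4

All unit-bids, highest first — top 9: 56,213 (Talon-1), 55,538 (Talon-2), 51,263 (Talon-3), 51,200 (Cinder-1), 50,304 (Cinder-2), 49,410 (Quill-1), 48,139 (Cinder-3), 46,938 (Talon-4), 46,250 (Onyx-1)
Next rejected bid: $45,085 (not a price — pay-as-bid).
Allocation: Cinder 3, Onyx 1, Quill 1, Talon 4.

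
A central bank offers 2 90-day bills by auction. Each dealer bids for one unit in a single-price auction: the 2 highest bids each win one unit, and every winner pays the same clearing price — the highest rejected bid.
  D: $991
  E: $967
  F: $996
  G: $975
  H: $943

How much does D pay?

D pays $975

Bids ranked high→low: 996 (F), 991 (D), 975 (G), 967 (E), …
Top 2: F, D.
First losing bid is G's $975, which sets the uniform price.
D wins → pays $975.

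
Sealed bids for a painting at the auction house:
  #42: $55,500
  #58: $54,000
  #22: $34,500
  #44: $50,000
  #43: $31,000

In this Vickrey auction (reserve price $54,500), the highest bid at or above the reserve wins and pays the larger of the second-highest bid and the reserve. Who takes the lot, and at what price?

#42 pays $54,500

Vickrey auction (reserve price $54,500): the highest bid at or above the reserve wins and pays the larger of the second-highest bid and the reserve.
Sorting bids: 55,500 (#42) > 54,000 (#58) > 50,000 (#44) > 34,500 (#22) > 31,000 (#43)
Highest eligible bid: #42 at $55,500.
max(second-highest $54,000, reserve $54,500) = $54,500.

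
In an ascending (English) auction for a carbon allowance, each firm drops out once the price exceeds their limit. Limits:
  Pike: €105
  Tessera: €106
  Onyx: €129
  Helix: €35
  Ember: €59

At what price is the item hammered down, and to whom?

Sorting limits: 129 (Onyx) > 106 (Tessera) > 105 (Pike) > 59 (Ember) > 35 (Helix)
Once the price passes €106, only Onyx is left; the hammer falls at Tessera's limit of €106.

Onyx wins at €106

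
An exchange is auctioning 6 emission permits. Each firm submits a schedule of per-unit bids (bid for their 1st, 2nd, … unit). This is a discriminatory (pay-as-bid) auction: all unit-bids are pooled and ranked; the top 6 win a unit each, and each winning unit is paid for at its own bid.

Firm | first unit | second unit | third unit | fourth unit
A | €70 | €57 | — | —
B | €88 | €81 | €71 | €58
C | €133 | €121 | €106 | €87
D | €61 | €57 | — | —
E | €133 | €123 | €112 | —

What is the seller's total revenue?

Merging the schedules and taking the best 6: 133 (C-1), 133 (E-1), 123 (E-2), 121 (C-2), 112 (E-3), 106 (C-3)
Next rejected bid: €88 (not a price — pay-as-bid).
Each winning unit pays its own bid.
Revenue = 133 + 133 + 123 + 121 + 112 + 106 = €728.

Total revenue: €728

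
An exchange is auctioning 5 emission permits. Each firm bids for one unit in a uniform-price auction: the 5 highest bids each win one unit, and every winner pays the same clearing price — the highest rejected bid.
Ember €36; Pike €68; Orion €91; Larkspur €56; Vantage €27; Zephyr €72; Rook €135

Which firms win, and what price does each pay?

Rook, Orion, Zephyr, Pike, Larkspur; each pays €36

Bids ranked high→low: 135 (Rook), 91 (Orion), 72 (Zephyr), 68 (Pike), 56 (Larkspur), 36 (Ember), 27 (Vantage)
Top 5: Rook, Orion, Zephyr, Pike, Larkspur.
Clearing price = highest rejected bid = €36.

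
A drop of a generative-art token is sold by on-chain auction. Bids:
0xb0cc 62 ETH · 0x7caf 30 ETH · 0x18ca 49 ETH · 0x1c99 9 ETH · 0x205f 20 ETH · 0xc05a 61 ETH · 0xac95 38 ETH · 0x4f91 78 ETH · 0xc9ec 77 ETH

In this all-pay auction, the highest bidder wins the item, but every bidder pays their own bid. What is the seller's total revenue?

Total revenue: 424 ETH

Bids ranked: 78 (0x4f91) > 77 (0xc9ec) > 62 (0xb0cc) > 61 (0xc05a) > 49 (0x18ca) > 38 (0xac95) > …
Every bidder forfeits their bid regardless of winning.
Revenue = 62 + 30 + 49 + 9 + 20 + 61 + 38 + 78 + 77 = 424 ETH.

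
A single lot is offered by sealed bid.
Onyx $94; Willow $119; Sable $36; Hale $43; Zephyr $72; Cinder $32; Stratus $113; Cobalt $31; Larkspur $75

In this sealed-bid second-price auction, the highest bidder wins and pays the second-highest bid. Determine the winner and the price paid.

Willow pays $113

Sorting bids: 119 (Willow) > 113 (Stratus) > 94 (Onyx) > 75 (Larkspur) > 72 (Zephyr) > 43 (Hale) > …
Second-price: Willow pays Stratus's bid of $113.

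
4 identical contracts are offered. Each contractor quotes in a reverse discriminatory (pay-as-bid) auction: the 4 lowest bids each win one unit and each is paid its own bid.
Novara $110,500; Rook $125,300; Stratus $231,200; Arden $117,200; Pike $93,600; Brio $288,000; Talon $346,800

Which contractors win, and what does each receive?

Pike $93,600, Novara $110,500, Arden $117,200, Rook $125,300

Bids ranked low→high: 93,600 (Pike), 110,500 (Novara), 117,200 (Arden), 125,300 (Rook), 231,200 (Stratus), 288,000 (Brio), …
Winners (4 units): Pike, Novara, Arden, Rook.
Each winner is paid its own bid: Pike $93,600, Novara $110,500, Arden $117,200, Rook $125,300.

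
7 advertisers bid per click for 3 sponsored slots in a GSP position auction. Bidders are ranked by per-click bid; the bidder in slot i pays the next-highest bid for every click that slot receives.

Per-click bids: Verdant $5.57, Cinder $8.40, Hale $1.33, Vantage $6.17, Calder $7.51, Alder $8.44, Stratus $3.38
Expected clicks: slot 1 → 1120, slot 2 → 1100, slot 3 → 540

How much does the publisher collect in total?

Ranked by bid: $8.44 (Alder) > $8.40 (Cinder) > $7.51 (Calder) > $6.17 (Vantage) > …
Slot 1: Alder pays $8.40 × 1120 = $9408.00
Slot 2: Cinder pays $7.51 × 1100 = $8261.00
Slot 3: Calder pays $6.17 × 540 = $3331.80
Total = $21000.80

Total revenue: $21000.80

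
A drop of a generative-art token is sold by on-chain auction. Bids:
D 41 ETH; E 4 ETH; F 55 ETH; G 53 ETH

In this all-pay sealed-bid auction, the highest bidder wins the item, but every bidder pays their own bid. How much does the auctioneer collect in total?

Sorting bids: 55 (F) > 53 (G) > 41 (D) > 4 (E)
Every bidder forfeits their bid regardless of winning.
Revenue = 41 + 4 + 55 + 53 = 153 ETH.

Total revenue: 153 ETH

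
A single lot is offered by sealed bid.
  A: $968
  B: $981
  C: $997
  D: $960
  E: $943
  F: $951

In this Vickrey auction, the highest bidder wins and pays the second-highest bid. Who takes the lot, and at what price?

C pays $981

Vickrey auction: the highest bidder wins and pays the second-highest bid.
Bids ranked: 997 (C) > 981 (B) > 968 (A) > 960 (D) > 951 (F) > 943 (E)
Second-price: C pays B's bid of $981.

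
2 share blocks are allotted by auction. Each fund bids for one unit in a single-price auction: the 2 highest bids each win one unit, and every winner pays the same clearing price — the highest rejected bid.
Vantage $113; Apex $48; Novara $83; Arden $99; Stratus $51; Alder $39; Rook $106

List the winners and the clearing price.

Sorting: 113 (Vantage), 106 (Rook), 99 (Arden), 83 (Novara), …
Winners (2 units): Vantage, Rook.
Clearing price = highest rejected bid = $99.

Vantage, Rook; each pays $99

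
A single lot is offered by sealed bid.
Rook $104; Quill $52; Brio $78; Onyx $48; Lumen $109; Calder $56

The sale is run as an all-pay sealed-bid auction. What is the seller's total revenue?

Rule: the highest bidder wins the item, but every bidder pays their own bid.
Sorting bids: 109 (Lumen) > 104 (Rook) > 78 (Brio) > 56 (Calder) > 52 (Quill) > 48 (Onyx)
Every bidder forfeits their bid regardless of winning.
Revenue = 104 + 52 + 78 + 48 + 109 + 56 = $447.

Total revenue: $447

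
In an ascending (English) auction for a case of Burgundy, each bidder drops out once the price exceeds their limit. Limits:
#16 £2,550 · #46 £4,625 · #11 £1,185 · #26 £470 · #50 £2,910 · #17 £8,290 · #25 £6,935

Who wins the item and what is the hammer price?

#17 wins at £6,935

Sorting limits: 8,290 (#17) > 6,935 (#25) > 4,625 (#46) > 2,910 (#50) > 2,550 (#16) > 1,185 (#11) > …
Once the price passes £6,935, only #17 is left; the hammer falls at #25's limit of £6,935.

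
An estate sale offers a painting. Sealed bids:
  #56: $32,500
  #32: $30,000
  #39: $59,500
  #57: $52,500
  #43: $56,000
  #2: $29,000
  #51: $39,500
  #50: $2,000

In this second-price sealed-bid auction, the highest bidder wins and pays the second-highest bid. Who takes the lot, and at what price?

Rule: the highest bidder wins and pays the second-highest bid.
Bids in order: 59,500 (#39) > 56,000 (#43) > 52,500 (#57) > 39,500 (#51) > 32,500 (#56) > 30,000 (#32) > …
Second-price: #39 pays #43's bid of $56,000.

#39 pays $56,000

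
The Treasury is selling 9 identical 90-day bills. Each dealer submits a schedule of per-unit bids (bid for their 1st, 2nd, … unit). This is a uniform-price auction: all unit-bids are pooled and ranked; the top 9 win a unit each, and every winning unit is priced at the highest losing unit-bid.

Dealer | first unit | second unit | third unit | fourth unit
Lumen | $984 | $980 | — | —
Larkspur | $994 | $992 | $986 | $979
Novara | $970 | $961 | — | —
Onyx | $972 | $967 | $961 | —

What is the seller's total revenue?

Total revenue: $8,649

Merging the schedules and taking the best 9: 994 (Larkspur-1), 992 (Larkspur-2), 986 (Larkspur-3), 984 (Lumen-1), 980 (Lumen-2), 979 (Larkspur-4), 972 (Onyx-1), 970 (Novara-1), 967 (Onyx-2)
The (k+1)-th unit-bid is $961.
Allocation: Larkspur 4, Lumen 2, Novara 1, Onyx 2. Every unit priced at $961.
Revenue = 9 × 961 = $8,649.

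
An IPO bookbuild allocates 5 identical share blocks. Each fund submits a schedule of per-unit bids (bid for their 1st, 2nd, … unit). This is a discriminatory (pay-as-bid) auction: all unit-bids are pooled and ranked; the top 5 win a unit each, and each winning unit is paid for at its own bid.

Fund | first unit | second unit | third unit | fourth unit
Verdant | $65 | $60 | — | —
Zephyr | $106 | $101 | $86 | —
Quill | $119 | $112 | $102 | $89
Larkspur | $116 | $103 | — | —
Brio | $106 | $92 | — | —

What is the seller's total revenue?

Total revenue: $559

Merging the schedules and taking the best 5: 119 (Quill-1), 116 (Larkspur-1), 112 (Quill-2), 106 (Zephyr-1), 106 (Brio-1)
Next rejected bid: $103 (not a price — pay-as-bid).
Each winning unit pays its own bid.
Revenue = 119 + 116 + 112 + 106 + 106 = $559.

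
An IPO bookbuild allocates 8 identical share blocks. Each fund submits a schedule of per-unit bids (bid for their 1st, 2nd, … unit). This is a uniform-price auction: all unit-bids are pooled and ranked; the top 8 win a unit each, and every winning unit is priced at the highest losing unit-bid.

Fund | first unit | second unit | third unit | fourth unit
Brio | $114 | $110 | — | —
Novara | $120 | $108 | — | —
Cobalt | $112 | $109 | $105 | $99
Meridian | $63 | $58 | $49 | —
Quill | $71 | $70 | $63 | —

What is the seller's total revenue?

All unit-bids, highest first — top 8: 120 (Novara-1), 114 (Brio-1), 112 (Cobalt-1), 110 (Brio-2), 109 (Cobalt-2), 108 (Novara-2), 105 (Cobalt-3), 99 (Cobalt-4)
Highest rejected unit-bid = $71.
Allocation: Brio 2, Cobalt 4, Novara 2. Every unit priced at $71.
Revenue = 8 × 71 = $568.

Total revenue: $568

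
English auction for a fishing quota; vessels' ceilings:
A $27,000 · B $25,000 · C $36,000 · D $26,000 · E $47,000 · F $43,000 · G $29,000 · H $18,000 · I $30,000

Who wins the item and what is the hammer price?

E wins at $43,000

Limits ranked: 47,000 (E) > 43,000 (F) > 36,000 (C) > 30,000 (I) > 29,000 (G) > 27,000 (A) > …
Bidding ends when F exits at $43,000; E takes it.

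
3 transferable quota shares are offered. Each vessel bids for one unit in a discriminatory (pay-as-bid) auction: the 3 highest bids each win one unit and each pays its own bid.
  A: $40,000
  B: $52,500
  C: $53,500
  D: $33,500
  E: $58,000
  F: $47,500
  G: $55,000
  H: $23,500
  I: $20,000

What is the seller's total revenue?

Total revenue: $166,500

Bids ranked high→low: 58,000 (E), 55,000 (G), 53,500 (C), 52,500 (B), 47,500 (F), …
Top 3: E, G, C.
Total revenue = 58,000 + 55,000 + 53,500 = $166,500.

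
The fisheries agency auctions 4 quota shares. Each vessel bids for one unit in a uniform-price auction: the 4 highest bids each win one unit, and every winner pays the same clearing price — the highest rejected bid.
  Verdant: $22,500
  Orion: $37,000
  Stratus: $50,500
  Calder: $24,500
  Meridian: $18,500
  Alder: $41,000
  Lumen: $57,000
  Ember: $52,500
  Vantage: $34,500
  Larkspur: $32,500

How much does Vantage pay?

Sorting: 57,000 (Lumen), 52,500 (Ember), 50,500 (Stratus), 41,000 (Alder), 37,000 (Orion), 34,500 (Vantage), …
Top 4: Lumen, Ember, Stratus, Alder.
Highest unsuccessful bid: $37,000 → clearing price.
Vantage does not win → pays $0.

Vantage pays $0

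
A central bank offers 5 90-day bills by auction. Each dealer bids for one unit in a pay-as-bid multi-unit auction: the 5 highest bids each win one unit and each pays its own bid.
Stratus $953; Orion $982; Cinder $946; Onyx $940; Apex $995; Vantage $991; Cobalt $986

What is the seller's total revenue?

Sorting: 995 (Apex), 991 (Vantage), 986 (Cobalt), 982 (Orion), 953 (Stratus), 946 (Cinder), 940 (Onyx)
Top 5: Apex, Vantage, Cobalt, Orion, Stratus.
Total revenue = 995 + 991 + 986 + 982 + 953 = $4,907.

Total revenue: $4,907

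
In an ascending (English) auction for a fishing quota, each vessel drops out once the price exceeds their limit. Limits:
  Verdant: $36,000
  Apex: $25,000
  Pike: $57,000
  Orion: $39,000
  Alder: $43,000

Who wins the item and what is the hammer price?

Sorting limits: 57,000 (Pike) > 43,000 (Alder) > 39,000 (Orion) > 36,000 (Verdant) > 25,000 (Apex)
Alder is the last rival to drop out, at $43,000; Pike remains and wins at that price.

Pike wins at $43,000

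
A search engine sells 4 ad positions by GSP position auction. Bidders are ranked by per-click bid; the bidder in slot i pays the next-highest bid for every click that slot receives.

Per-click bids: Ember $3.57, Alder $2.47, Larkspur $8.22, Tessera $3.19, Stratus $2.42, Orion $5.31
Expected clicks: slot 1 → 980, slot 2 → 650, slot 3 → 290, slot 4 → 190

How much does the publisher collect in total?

Total revenue: $8918.70

Per-click bids in order: $8.22 (Larkspur) > $5.31 (Orion) > $3.57 (Ember) > $3.19 (Tessera) > $2.47 (Alder) > …
Slot 1: Larkspur pays $5.31 × 980 = $5203.80
Slot 2: Orion pays $3.57 × 650 = $2320.50
Slot 3: Ember pays $3.19 × 290 = $925.10
Slot 4: Tessera pays $2.47 × 190 = $469.30
Total = $8918.70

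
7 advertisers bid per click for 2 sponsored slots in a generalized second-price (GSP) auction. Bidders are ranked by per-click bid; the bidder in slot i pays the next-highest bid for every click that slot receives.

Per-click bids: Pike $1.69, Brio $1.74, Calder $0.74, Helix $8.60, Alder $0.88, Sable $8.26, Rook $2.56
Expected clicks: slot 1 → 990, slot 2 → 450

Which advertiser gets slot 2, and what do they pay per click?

Ranked by bid: $8.60 (Helix) > $8.26 (Sable) > $2.56 (Rook) > …
Slot 2 goes to the second-ranked bidder, Sable, who pays the next bid down: $2.56/click.

Sable; $2.56 per click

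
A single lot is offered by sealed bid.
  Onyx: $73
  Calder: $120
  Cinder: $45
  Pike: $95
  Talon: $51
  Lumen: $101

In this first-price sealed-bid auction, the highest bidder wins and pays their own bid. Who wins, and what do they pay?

Calder pays $120

Bids in order: 120 (Calder) > 101 (Lumen) > 95 (Pike) > 73 (Onyx) > 51 (Talon) > 45 (Cinder)
Calder is highest → pays own bid, $120.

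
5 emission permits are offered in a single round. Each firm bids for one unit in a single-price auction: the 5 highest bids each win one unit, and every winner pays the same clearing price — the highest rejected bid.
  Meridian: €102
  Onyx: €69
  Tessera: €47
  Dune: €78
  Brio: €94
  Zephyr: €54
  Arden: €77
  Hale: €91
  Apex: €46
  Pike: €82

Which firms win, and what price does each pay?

Meridian, Brio, Hale, Pike, Dune; each pays €77

Sorting: 102 (Meridian), 94 (Brio), 91 (Hale), 82 (Pike), 78 (Dune), 77 (Arden), 69 (Onyx), …
Winners (5 units): Meridian, Brio, Hale, Pike, Dune.
First losing bid is Arden's €77, which sets the uniform price.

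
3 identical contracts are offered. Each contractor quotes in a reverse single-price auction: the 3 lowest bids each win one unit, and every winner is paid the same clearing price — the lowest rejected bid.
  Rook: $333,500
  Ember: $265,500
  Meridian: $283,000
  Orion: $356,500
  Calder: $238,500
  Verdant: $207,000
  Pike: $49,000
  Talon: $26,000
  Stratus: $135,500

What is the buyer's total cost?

Ordering the bids: 26,000 (Talon), 49,000 (Pike), 135,500 (Stratus), 207,000 (Verdant), 238,500 (Calder), …
Winners (3 units): Talon, Pike, Stratus.
First losing bid is Verdant's $207,000, which sets the uniform price.
Total cost = 3 × $207,000 = $621,000.

Total cost: $621,000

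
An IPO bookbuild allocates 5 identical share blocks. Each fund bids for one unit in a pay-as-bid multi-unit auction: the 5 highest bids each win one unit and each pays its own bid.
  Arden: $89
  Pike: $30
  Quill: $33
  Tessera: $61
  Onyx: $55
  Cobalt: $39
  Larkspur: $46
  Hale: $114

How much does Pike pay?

Ordering the bids: 114 (Hale), 89 (Arden), 61 (Tessera), 55 (Onyx), 46 (Larkspur), 39 (Cobalt), 33 (Quill), …
Top 5: Hale, Arden, Tessera, Onyx, Larkspur.
Pike does not win → $0.

Pike pays $0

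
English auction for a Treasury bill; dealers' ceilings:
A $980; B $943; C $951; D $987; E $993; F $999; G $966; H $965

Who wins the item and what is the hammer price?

Rule: the price rises until one bidder remains; the winner pays the price at which the last rival dropped out.
Limits in order: 999 (F) > 993 (E) > 987 (D) > 980 (A) > 966 (G) > 965 (H) > …
E is the last rival to drop out, at $993; F remains and wins at that price.

F wins at $993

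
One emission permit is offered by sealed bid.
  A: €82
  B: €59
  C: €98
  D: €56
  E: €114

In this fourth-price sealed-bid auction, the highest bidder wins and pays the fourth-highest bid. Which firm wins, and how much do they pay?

Bids ranked: 114 (E) > 98 (C) > 82 (A) > 59 (B) > 56 (D)
E wins; payment is bid #4 in the ranking = €59.

E pays €59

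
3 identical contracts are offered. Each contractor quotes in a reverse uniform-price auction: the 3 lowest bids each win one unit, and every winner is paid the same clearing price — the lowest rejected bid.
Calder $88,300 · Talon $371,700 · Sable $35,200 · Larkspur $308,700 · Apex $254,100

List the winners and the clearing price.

Bids ranked low→high: 35,200 (Sable), 88,300 (Calder), 254,100 (Apex), 308,700 (Larkspur), 371,700 (Talon)
Lowest 3: Sable, Calder, Apex.
Lowest unsuccessful bid: $308,700 → clearing price.

Sable, Calder, Apex; each is paid $308,700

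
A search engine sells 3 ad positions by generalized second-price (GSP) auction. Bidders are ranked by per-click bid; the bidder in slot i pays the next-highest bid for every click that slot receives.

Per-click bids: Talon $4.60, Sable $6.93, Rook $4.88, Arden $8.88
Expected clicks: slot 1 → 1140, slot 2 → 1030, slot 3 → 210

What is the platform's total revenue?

Sorting advertisers: $8.88 (Arden) > $6.93 (Sable) > $4.88 (Rook) > $4.60 (Talon)
Slot 1: Arden pays $6.93 × 1140 = $7900.20
Slot 2: Sable pays $4.88 × 1030 = $5026.40
Slot 3: Rook pays $4.60 × 210 = $966.00
Total = $13892.60

Total revenue: $13892.60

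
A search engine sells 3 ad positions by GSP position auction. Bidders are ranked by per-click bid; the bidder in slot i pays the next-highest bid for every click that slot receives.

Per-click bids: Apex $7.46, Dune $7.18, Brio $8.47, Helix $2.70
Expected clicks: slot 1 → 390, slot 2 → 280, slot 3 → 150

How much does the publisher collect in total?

Per-click bids in order: $8.47 (Brio) > $7.46 (Apex) > $7.18 (Dune) > $2.70 (Helix)
Slot 1: Brio pays $7.46 × 390 = $2909.40
Slot 2: Apex pays $7.18 × 280 = $2010.40
Slot 3: Dune pays $2.70 × 150 = $405.00
Total = $5324.80

Total revenue: $5324.80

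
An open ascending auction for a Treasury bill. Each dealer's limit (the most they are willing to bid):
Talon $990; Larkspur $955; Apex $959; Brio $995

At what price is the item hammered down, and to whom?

Limits in order: 995 (Brio) > 990 (Talon) > 959 (Apex) > 955 (Larkspur)
Bidding ends when Talon exits at $990; Brio takes it.

Brio wins at $990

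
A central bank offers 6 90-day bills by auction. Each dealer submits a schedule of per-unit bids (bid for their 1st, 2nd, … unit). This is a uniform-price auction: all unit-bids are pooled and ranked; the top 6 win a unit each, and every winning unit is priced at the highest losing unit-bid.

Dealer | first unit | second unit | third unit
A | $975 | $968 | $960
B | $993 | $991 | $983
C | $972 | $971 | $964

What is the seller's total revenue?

Total revenue: $5,808

All unit-bids, highest first — top 6: 993 (B-1), 991 (B-2), 983 (B-3), 975 (A-1), 972 (C-1), 971 (C-2)
First bid not allocated: $968.
Allocation: A 1, B 3, C 2. Every unit priced at $968.
Revenue = 6 × 968 = $5,808.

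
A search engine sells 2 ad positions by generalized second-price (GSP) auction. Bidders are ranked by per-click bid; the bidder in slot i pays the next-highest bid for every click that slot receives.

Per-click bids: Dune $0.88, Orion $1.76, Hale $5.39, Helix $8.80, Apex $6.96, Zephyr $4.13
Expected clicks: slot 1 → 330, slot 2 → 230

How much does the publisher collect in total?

Per-click bids in order: $8.80 (Helix) > $6.96 (Apex) > $5.39 (Hale) > …
Slot 1: Helix pays $6.96 × 330 = $2296.80
Slot 2: Apex pays $5.39 × 230 = $1239.70
Total = $3536.50

Total revenue: $3536.50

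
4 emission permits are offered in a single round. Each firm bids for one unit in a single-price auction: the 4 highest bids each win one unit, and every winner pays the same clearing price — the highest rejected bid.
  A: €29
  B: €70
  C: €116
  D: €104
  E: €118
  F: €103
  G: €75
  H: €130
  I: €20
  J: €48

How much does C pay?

Ordering the bids: 130 (H), 118 (E), 116 (C), 104 (D), 103 (F), 75 (G), …
Winners (4 units): H, E, C, D.
Highest unsuccessful bid: €103 → clearing price.
C wins → pays €103.

C pays €103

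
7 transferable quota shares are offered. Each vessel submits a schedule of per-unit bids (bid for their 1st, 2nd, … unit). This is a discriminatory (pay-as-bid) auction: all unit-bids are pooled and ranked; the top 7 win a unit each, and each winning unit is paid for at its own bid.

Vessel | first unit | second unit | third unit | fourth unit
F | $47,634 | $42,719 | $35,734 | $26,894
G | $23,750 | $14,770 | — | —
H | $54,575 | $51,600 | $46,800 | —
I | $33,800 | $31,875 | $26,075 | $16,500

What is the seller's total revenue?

Merging the schedules and taking the best 7: 54,575 (H-1), 51,600 (H-2), 47,634 (F-1), 46,800 (H-3), 42,719 (F-2), 35,734 (F-3), 33,800 (I-1)
Next rejected bid: $31,875 (not a price — pay-as-bid).
Each winning unit pays its own bid.
Revenue = 54,575 + 51,600 + 47,634 + 46,800 + 42,719 + 35,734 + 33,800 = $312,862.

Total revenue: $312,862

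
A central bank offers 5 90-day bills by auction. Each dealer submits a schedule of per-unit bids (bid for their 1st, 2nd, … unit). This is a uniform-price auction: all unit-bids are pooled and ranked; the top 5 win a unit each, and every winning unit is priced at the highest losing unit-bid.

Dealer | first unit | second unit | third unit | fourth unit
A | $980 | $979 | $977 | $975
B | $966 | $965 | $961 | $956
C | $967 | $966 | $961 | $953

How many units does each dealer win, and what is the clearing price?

Merging the schedules and taking the best 5: 980 (A-1), 979 (A-2), 977 (A-3), 975 (A-4), 967 (C-1)
First bid not allocated: $966.
Allocation: A 4, C 1.

A 4, C 1; clearing price $966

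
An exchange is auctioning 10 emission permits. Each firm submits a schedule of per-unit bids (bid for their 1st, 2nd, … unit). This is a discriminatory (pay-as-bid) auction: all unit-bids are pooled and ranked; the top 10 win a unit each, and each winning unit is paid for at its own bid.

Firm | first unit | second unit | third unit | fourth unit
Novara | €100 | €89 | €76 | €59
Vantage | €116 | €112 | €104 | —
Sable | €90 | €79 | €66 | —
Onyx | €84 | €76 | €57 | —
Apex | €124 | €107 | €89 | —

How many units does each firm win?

Merging the schedules and taking the best 10: 124 (Apex-1), 116 (Vantage-1), 112 (Vantage-2), 107 (Apex-2), 104 (Vantage-3), 100 (Novara-1), 90 (Sable-1), 89 (Novara-2), 89 (Apex-3), 84 (Onyx-1)
Next rejected bid: €79 (not a price — pay-as-bid).
Allocation: Apex 3, Novara 2, Onyx 1, Sable 1, Vantage 3.

Apex 3, Novara 2, Onyx 1, Sable 1, Vantage 3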